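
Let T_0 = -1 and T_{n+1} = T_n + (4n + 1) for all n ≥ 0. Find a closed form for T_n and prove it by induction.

Claim: T_n = 2n^2 − n − 1.

Base case: T_0 = -1, and 2·0^2 − 0 − 1 = -1.
Assume T_r = 2r^2 − r − 1.
Then T_{r+1} = T_r + (4r + 1) = (2r^2 − r − 1) + (4r + 1) = 2r^2 + 3r,
and 2·(r+1)^2 − (r+1) − 1 = 2r^2 + 3r.
By induction, T_n = 2n^2 − n − 1 for all n ≥ 0.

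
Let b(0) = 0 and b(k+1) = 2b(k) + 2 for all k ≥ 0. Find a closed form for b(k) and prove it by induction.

Claim: b(k) = 2^{k+1} − 2.

Base case: b(0) = 0, and 2^{0+1} − 2 = 2 − 2 = 0.
Assume b(r) = 2^{r+1} − 2 for some r ≥ 0.
Then b(r+1) = 2b(r) + 2 = 2·(2^{r+1} − 2) + 2 = 2^{r+2} − 4 + 2 = 2^{r+2} − 2.
Hence b(k) = 2^{k+1} − 2 for every k ≥ 0, by induction.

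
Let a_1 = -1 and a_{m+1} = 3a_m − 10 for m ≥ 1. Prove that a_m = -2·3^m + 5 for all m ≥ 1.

Base case: a_1 = -1, and -2·3^1 + 5 = -6 + 5 = -1.
Assume a_k = -2·3^k + 5 for some k ≥ 1.
Then a_{k+1} = 3a_k − 10 = 3·(-2·3^k + 5) − 10 = -6·3^k + 15 − 10 = -2·3^{k+1} + 5.
By induction, a_m = -2·3^m + 5 for all m ≥ 1.

a_m = -2·3^m + 5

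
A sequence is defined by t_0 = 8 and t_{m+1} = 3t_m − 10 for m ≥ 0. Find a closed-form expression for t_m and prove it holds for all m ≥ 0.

Claim: t_m = 3^{m+1} + 5.

Base case: t_0 = 8, and 3^{0+1} + 5 = 3 + 5 = 8.
Assume t_r = 3^{r+1} + 5 for some r ≥ 0.
Then t_{r+1} = 3t_r − 10 = 3·(3^{r+1} + 5) − 10 = 3^{r+2} + 15 − 10 = 3^{r+2} + 5.
Hence t_m = 3^{m+1} + 5 for every m ≥ 0, by induction.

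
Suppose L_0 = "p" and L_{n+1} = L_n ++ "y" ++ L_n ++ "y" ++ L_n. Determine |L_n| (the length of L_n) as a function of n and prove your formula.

Claim: |L_n| = 2·3^n − 1.

Base case: |L_0| = 1, and 2·3^0 − 1 = 1.
Assume |L_r| = 2·3^r − 1.
Then |L_{r+1}| = 3|L_r| + 2 = 3(2·3^r − 1) + 2 = 2·3^{r+1} − 3 + 2 = 2·3^{r+1} − 1.
Hence |L_n| = 2·3^n − 1 for every n ≥ 0, by induction.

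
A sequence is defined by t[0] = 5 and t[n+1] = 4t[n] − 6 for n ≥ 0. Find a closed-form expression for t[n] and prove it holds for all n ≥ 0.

Claim: t[n] = 3·4^n + 2.

Base case: t[0] = 5, and 3·4^0 + 2 = 3 + 2 = 5.
Assume t[k] = 3·4^k + 2 for some k ≥ 0.
Then t[k+1] = 4t[k] − 6 = 4·(3·4^k + 2) − 6 = 12·4^k + 8 − 6 = 3·4^{k+1} + 2.
This completes the inductive step, so t[n] = 3·4^n + 2 for all n ≥ 0.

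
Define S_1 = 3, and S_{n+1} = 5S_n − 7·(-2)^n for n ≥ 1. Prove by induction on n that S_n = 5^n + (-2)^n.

Base case: S_1 = 3, and 5^1 + (-2)^1 = 5 − 2 = 3.
Assume S_j = 5^j + (-2)^j for some j ≥ 1.
Then S_{j+1} = 5S_j − 7·(-2)^j = 5·(5^j + (-2)^j) − 7·(-2)^j = 5^{j+1} + 5·(-2)^j − 7·(-2)^j = 5^{j+1} − 2·(-2)^j = 5^{j+1} + (-2)^{j+1}.
Hence S_n = 5^n + (-2)^n for every n ≥ 1, by induction.

S_n = 5^n + (-2)^n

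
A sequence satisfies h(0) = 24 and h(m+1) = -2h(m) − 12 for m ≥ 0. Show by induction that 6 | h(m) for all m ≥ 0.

Base case: h(0) = 24 = 6·4, so 6 | h(0).
Assume 6 | h(j), so h(j) = 6t for some integer t.
Then h(j+1) = -2h(j) − 12 = -2·(6t) − 12 = 6(-2t − 2), so 6 | h(j+1).
Hence 6 | h(m) for every m ≥ 0, by induction.

6 | h(m)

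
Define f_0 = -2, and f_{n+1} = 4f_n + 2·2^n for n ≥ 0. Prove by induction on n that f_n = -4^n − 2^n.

Base case: f_0 = -2, and -4^0 − 2^0 = -1 − 1 = -2.
Assume f_m = -4^m − 2^m for some m ≥ 0.
Then f_{m+1} = 4f_m + 2·2^m = 4·(-4^m − 2^m) + 2·2^m = -4^{m+1} − 4·2^m + 2·2^m = -4^{m+1} − 2·2^m = -4^{m+1} − 2^{m+1}.
So the formula holds for m+1, and by induction f_n = -4^n − 2^n for all n ≥ 0.

f_n = -4^n − 2^n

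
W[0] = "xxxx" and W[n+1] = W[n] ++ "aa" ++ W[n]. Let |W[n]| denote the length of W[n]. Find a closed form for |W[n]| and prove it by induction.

Claim: |W[n]| = 6·2^n − 2.

Base case: |W[0]| = 4, and 6·2^0 − 2 = 4.
Assume |W[r]| = 6·2^r − 2.
Then |W[r+1]| = |W[r]| + 2 + |W[r]| = 2|W[r]| + 2 = 2(6·2^r − 2) + 2 = 6·2^{r+1} − 4 + 2 = 6·2^{r+1} − 2.
This completes the inductive step, so |W[n]| = 6·2^n − 2 for all n ≥ 0.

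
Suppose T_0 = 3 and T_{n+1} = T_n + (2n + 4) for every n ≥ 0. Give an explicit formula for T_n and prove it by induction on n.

Claim: T_n = n^2 + 3n + 3.

Base case: T_0 = 3, and 0^2 + 3·0 + 3 = 3.
Assume T_k = k^2 + 3k + 3.
Then T_{k+1} = T_k + (2k + 4) = (k^2 + 3k + 3) + (2k + 4) = k^2 + 5k + 7,
and (k+1)^2 + 3·(k+1) + 3 = k^2 + 5k + 7.
This completes the inductive step, so T_n = n^2 + 3n + 3 for all n ≥ 0.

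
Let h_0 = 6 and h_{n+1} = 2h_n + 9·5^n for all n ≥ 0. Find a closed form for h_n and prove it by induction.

Claim: h_n = 3·2^n + 3·5^n.

Base case: h_0 = 6, and 3·2^0 + 3·5^0 = 3 + 3 = 6.
Assume h_k = 3·2^k + 3·5^k for some k ≥ 0.
Then h_{k+1} = 2h_k + 9·5^k = 2·(3·2^k + 3·5^k) + 9·5^k = 3·2^{k+1} + 6·5^k + 9·5^k = 3·2^{k+1} + 15·5^k = 3·2^{k+1} + 3·5^{k+1}.
Hence h_n = 3·2^n + 3·5^n for every n ≥ 0, by induction.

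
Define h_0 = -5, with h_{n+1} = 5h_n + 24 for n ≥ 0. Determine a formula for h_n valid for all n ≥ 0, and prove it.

Claim: h_n = 5^n − 6.

Base case: h_0 = -5, and 5^0 − 6 = 1 − 6 = -5.
Assume h_r = 5^r − 6 for some r ≥ 0.
Then h_{r+1} = 5h_r + 24 = 5·(5^r − 6) + 24 = 5^{r+1} − 30 + 24 = 5^{r+1} − 6.
Hence h_n = 5^n − 6 for every n ≥ 0, by induction.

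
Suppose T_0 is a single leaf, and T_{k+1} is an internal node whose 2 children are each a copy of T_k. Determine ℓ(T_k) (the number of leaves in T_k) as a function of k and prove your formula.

Claim: ℓ(T_k) = 2^k.

Base case: ℓ(T_0) = 1, and 2^0 = 1.
Assume ℓ(T_j) = 2^j.
Then ℓ(T_{j+1}) = 2·ℓ(T_j) = 2·2^j = 2^{j+1}.
By induction, ℓ(T_k) = 2^k for all k ≥ 0.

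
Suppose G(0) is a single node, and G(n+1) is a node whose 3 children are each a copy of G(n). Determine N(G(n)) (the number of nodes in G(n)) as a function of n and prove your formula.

Claim: N(G(n)) = (3^{n+1} − 1)/2.

Base case: N(G(0)) = 1, and (3^{0+1} − 1)/2 = 1.
Assume N(G(m)) = (3^{m+1} − 1)/2.
Then N(G(m+1)) = 1 + 3N(G(m)) = 1 + 3·(3^{m+1} − 1)/2 = 1 + (3^{m+2} − 3)/2 = (2 + 3^{m+2} − 3)/2 = (3^{m+2} − 1)/2.
This completes the inductive step, so N(G(n)) = (3^{n+1} − 1)/2 for all n ≥ 0.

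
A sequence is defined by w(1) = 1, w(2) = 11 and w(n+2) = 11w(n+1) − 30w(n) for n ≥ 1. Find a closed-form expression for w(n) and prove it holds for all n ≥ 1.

Claim: w(n) = -5^n + 6^n.

Base cases: w(1) = 1 and -5^1 + 6^1 = 1; w(2) = 11 and -5^2 + 6^2 = 11.
Assume w(j) = -5^j + 6^j for all 1 ≤ j ≤ r, where r ≥ 2.
Then w(r+1) = 11w(r) − 30w(r−1) = 11·(-5^r + 6^r) − 30·(-5^{r−1} + 6^{r−1}) = -(11·5 − 30)5^{r−1} + (11·6 − 30)6^{r−1} = -25·5^{r−1} + 36·6^{r−1} = -5^{r+1} + 6^{r+1}.
This completes the inductive step, so w(n) = -5^n + 6^n for all n ≥ 1.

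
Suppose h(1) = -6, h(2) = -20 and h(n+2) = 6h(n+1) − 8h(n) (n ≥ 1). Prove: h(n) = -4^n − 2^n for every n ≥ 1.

Base cases: h(1) = -6 and -4^1 − 2^1 = -6; h(2) = -20 and -4^2 − 2^2 = -20.
Assume h(j) = -4^j − 2^j for all 1 ≤ j ≤ m, where m ≥ 2.
Then h(m+1) = 6h(m) − 8h(m−1) = 6·(-4^m − 2^m) − 8·(-4^{m−1} − 2^{m−1}) = -(6·4 − 8)4^{m−1} − (6·2 − 8)2^{m−1} = -16·4^{m−1} − 4·2^{m−1} = -4^{m+1} − 2^{m+1}.
So the formula holds for m+1, and by strong induction h(n) = -4^n − 2^n for all n ≥ 1.

h(n) = -4^n − 2^n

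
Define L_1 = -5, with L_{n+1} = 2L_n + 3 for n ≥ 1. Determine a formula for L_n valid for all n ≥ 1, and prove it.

Claim: L_n = -2^n − 3.

Base case: L_1 = -5, and -2^1 − 3 = -2 − 3 = -5.
Assume L_r = -2^r − 3 for some r ≥ 1.
Then L_{r+1} = 2L_r + 3 = 2·(-2^r − 3) + 3 = -2^{r+1} − 6 + 3 = -2^{r+1} − 3.
By induction, L_n = -2^n − 3 for all n ≥ 1.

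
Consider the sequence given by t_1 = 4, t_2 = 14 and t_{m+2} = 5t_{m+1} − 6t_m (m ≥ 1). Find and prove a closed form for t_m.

Claim: t_m = -2^m + 2·3^m.

Base cases: t_1 = 4 and -2^1 + 2·3^1 = 4; t_2 = 14 and -2^2 + 2·3^2 = 14.
Assume t_j = -2^j + 2·3^j for all 1 ≤ j ≤ r, where r ≥ 2.
Then t_{r+1} = 5t_r − 6t_{r−1} = 5·(-2^r + 2·3^r) − 6·(-2^{r−1} + 2·3^{r−1}) = -(5·2 − 6)2^{r−1} + 2·(5·3 − 6)3^{r−1} = -4·2^{r−1} + 18·3^{r−1} = -2^{r+1} + 2·3^{r+1}.
So the formula holds for r+1, and by strong induction t_m = -2^m + 2·3^m for all m ≥ 1.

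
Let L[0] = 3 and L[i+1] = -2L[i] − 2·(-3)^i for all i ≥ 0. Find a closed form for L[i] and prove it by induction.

Claim: L[i] = (-2)^i + 2·(-3)^i.

Base case: L[0] = 3, and (-2)^0 + 2·(-3)^0 = 1 + 2 = 3.
Assume L[k] = (-2)^k + 2·(-3)^k for some k ≥ 0.
Then L[k+1] = -2L[k] − 2·(-3)^k = -2·((-2)^k + 2·(-3)^k) − 2·(-3)^k = (-2)^{k+1} − 4·(-3)^k − 2·(-3)^k = (-2)^{k+1} − 6·(-3)^k = (-2)^{k+1} + 2·(-3)^{k+1}.
By induction, L[i] = (-2)^i + 2·(-3)^i for all i ≥ 0.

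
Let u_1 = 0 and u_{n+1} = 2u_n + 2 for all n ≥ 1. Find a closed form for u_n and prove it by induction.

Claim: u_n = 2^n − 2.

Base case: u_1 = 0, and 2^1 − 2 = 2 − 2 = 0.
Assume u_m = 2^m − 2 for some m ≥ 1.
Then u_{m+1} = 2u_m + 2 = 2·(2^m − 2) + 2 = 2^{m+1} − 4 + 2 = 2^{m+1} − 2.
So the formula holds for m+1, and by induction u_n = 2^n − 2 for all n ≥ 1.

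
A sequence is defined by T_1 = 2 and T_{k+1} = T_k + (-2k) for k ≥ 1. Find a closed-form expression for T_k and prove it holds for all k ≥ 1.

Claim: T_k = -k^2 + k + 2.

Base case: T_1 = 2, and -1^2 + 1 + 2 = 2.
Assume T_r = -r^2 + r + 2.
Then T_{r+1} = T_r + (-2r) = (-r^2 + r + 2) + (-2r) = -r^2 − r + 2,
and -(r+1)^2 + (r+1) + 2 = -r^2 − r + 2.
This completes the inductive step, so T_k = -k^2 + k + 2 for all k ≥ 1.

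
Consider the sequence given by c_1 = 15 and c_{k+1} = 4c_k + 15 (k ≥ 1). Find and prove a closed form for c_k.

Claim: c_k = 5·4^k − 5.

Base case: c_1 = 15, and 5·4^1 − 5 = 20 − 5 = 15.
Assume c_m = 5·4^m − 5 for some m ≥ 1.
Then c_{m+1} = 4c_m + 15 = 4·(5·4^m − 5) + 15 = 20·4^m − 20 + 15 = 5·4^{m+1} − 5.
So the formula holds for m+1, and by induction c_k = 5·4^k − 5 for all k ≥ 1.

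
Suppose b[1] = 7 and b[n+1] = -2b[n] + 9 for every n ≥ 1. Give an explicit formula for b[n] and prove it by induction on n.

Claim: b[n] = -2·(-2)^n + 3.

Base case: b[1] = 7, and -2·(-2)^1 + 3 = 4 + 3 = 7.
Assume b[m] = -2·(-2)^m + 3 for some m ≥ 1.
Then b[m+1] = -2b[m] + 9 = -2·(-2·(-2)^m + 3) + 9 = 4·(-2)^m − 6 + 9 = -2·(-2)^{m+1} + 3.
So the formula holds for m+1, and by induction b[n] = -2·(-2)^n + 3 for all n ≥ 1.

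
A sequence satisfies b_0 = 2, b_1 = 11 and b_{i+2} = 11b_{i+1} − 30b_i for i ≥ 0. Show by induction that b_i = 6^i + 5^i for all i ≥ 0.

Base cases: b_0 = 2 and 6^0 + 5^0 = 2; b_1 = 11 and 6^1 + 5^1 = 11.
Assume b_j = 6^j + 5^j for all 0 ≤ j ≤ k, where k ≥ 1.
Then b_{k+1} = 11b_k − 30b_{k−1} = 11·(6^k + 5^k) − 30·(6^{k−1} + 5^{k−1}) = (11·6 − 30)6^{k−1} + (11·5 − 30)5^{k−1} = 36·6^{k−1} + 25·5^{k−1} = 6^{k+1} + 5^{k+1}.
By strong induction, b_i = 6^i + 5^i for all i ≥ 0.

b_i = 6^i + 5^i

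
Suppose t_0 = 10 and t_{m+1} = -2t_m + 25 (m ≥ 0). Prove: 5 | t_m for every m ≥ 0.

Base case: t_0 = 10 = 5·2, so 5 | t_0.
Assume 5 | t_k, so t_k = 5s for some integer s.
Then t_{k+1} = -2t_k + 25 = -2·(5s) + 25 = 5(-2s + 5), so 5 | t_{k+1}.
By induction, 5 | t_m for all m ≥ 0.

5 | t_m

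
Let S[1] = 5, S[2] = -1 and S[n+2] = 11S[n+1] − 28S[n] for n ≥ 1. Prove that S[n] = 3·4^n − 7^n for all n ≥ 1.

Base cases: S[1] = 5 and 3·4^1 − 7^1 = 5; S[2] = -1 and 3·4^2 − 7^2 = -1.
Assume S[j] = 3·4^j − 7^j for all 1 ≤ j ≤ r, where r ≥ 2.
Then S[r+1] = 11S[r] − 28S[r−1] = 11·(3·4^r − 7^r) − 28·(3·4^{r−1} − 7^{r−1}) = 3·(11·4 − 28)4^{r−1} − (11·7 − 28)7^{r−1} = 48·4^{r−1} − 49·7^{r−1} = 3·4^{r+1} − 7^{r+1}.
This completes the inductive step, so S[n] = 3·4^n − 7^n for all n ≥ 1.

S[n] = 3·4^n − 7^n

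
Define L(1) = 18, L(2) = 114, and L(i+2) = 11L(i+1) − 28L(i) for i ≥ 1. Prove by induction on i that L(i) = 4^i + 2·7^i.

Base cases: L(1) = 18 and 4^1 + 2·7^1 = 18; L(2) = 114 and 4^2 + 2·7^2 = 114.
Assume L(j) = 4^j + 2·7^j for all 1 ≤ j ≤ m, where m ≥ 2.
Then L(m+1) = 11L(m) − 28L(m−1) = 11·(4^m + 2·7^m) − 28·(4^{m−1} + 2·7^{m−1}) = (11·4 − 28)4^{m−1} + 2·(11·7 − 28)7^{m−1} = 16·4^{m−1} + 98·7^{m−1} = 4^{m+1} + 2·7^{m+1}.
By strong induction, L(i) = 4^i + 2·7^i for all i ≥ 1.

L(i) = 4^i + 2·7^i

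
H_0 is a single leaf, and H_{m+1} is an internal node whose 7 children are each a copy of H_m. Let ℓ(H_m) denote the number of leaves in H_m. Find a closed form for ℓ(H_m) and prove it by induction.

Claim: ℓ(H_m) = 7^m.

Base case: ℓ(H_0) = 1, and 7^0 = 1.
Assume ℓ(H_j) = 7^j.
Then ℓ(H_{j+1}) = 7·ℓ(H_j) = 7·7^j = 7^{j+1}.
This completes the inductive step, so ℓ(H_m) = 7^m for all m ≥ 0.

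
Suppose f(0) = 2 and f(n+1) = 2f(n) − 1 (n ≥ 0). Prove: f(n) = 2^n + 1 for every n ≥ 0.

Base case: f(0) = 2, and 2^0 + 1 = 1 + 1 = 2.
Assume f(j) = 2^j + 1 for some j ≥ 0.
Then f(j+1) = 2f(j) − 1 = 2·(2^j + 1) − 1 = 2^{j+1} + 2 − 1 = 2^{j+1} + 1.
So the formula holds for j+1, and by induction f(n) = 2^n + 1 for all n ≥ 0.

f(n) = 2^n + 1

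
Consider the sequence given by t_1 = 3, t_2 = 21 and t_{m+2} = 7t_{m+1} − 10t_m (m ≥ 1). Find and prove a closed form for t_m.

Claim: t_m = -2^m + 5^m.

Base cases: t_1 = 3 and -2^1 + 5^1 = 3; t_2 = 21 and -2^2 + 5^2 = 21.
Assume t_j = -2^j + 5^j for all 1 ≤ j ≤ k, where k ≥ 2.
Then t_{k+1} = 7t_k − 10t_{k−1} = 7·(-2^k + 5^k) − 10·(-2^{k−1} + 5^{k−1}) = -(7·2 − 10)2^{k−1} + (7·5 − 10)5^{k−1} = -4·2^{k−1} + 25·5^{k−1} = -2^{k+1} + 5^{k+1}.
Hence t_m = -2^m + 5^m for every m ≥ 1, by strong induction.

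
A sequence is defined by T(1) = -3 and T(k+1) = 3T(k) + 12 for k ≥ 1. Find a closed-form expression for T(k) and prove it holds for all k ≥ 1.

Claim: T(k) = 3^k − 6.

Base case: T(1) = -3, and 3^1 − 6 = 3 − 6 = -3.
Assume T(r) = 3^r − 6 for some r ≥ 1.
Then T(r+1) = 3T(r) + 12 = 3·(3^r − 6) + 12 = 3^{r+1} − 18 + 12 = 3^{r+1} − 6.
So the formula holds for r+1, and by induction T(k) = 3^k − 6 for all k ≥ 1.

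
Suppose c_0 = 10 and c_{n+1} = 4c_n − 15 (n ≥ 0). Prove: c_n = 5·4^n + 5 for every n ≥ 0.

Base case: c_0 = 10, and 5·4^0 + 5 = 5 + 5 = 10.
Assume c_j = 5·4^j + 5 for some j ≥ 0.
Then c_{j+1} = 4c_j − 15 = 4·(5·4^j + 5) − 15 = 20·4^j + 20 − 15 = 5·4^{j+1} + 5.
So the formula holds for j+1, and by induction c_n = 5·4^n + 5 for all n ≥ 0.

c_n = 5·4^n + 5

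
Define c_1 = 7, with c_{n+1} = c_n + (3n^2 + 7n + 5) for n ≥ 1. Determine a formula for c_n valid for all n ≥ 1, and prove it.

Claim: c_n = n^3 + 2n^2 + 2n + 2.

Base case: c_1 = 7, and 1^3 + 2·1^2 + 2·1 + 2 = 7.
Assume c_r = r^3 + 2r^2 + 2r + 2.
Then c_{r+1} = c_r + (3r^2 + 7r + 5) = (r^3 + 2r^2 + 2r + 2) + (3r^2 + 7r + 5) = r^3 + 5r^2 + 9r + 7,
and (r+1)^3 + 2·(r+1)^2 + 2·(r+1) + 2 = r^3 + 5r^2 + 9r + 7.
This completes the inductive step, so c_n = n^3 + 2n^2 + 2n + 2 for all n ≥ 1.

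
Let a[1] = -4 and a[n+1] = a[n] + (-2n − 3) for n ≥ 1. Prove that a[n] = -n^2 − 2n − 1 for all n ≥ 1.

Base case: a[1] = -4, and -1^2 − 2·1 − 1 = -4.
Assume a[k] = -k^2 − 2k − 1.
Then a[k+1] = a[k] + (-2k − 3) = (-k^2 − 2k − 1) + (-2k − 3) = -k^2 − 4k − 4,
and -(k+1)^2 − 2·(k+1) − 1 = -k^2 − 4k − 4.
Hence a[n] = -n^2 − 2n − 1 for every n ≥ 1, by induction.

a[n] = -n^2 − 2n − 1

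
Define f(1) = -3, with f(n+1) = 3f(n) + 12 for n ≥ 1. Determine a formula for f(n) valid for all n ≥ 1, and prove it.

Claim: f(n) = 3^n − 6.

Base case: f(1) = -3, and 3^1 − 6 = 3 − 6 = -3.
Assume f(k) = 3^k − 6 for some k ≥ 1.
Then f(k+1) = 3f(k) + 12 = 3·(3^k − 6) + 12 = 3^{k+1} − 18 + 12 = 3^{k+1} − 6.
This completes the inductive step, so f(n) = 3^n − 6 for all n ≥ 1.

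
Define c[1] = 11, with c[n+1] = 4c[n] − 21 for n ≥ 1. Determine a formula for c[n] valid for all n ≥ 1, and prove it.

Claim: c[n] = 4^n + 7.

Base case: c[1] = 11, and 4^1 + 7 = 4 + 7 = 11.
Assume c[k] = 4^k + 7 for some k ≥ 1.
Then c[k+1] = 4c[k] − 21 = 4·(4^k + 7) − 21 = 4^{k+1} + 28 − 21 = 4^{k+1} + 7.
So the formula holds for k+1, and by induction c[n] = 4^n + 7 for all n ≥ 1.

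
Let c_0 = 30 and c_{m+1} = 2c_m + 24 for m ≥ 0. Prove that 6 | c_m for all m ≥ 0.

Base case: c_0 = 30 = 6·5, so 6 | c_0.
Assume 6 | c_r, so c_r = 6t for some integer t.
Then c_{r+1} = 2c_r + 24 = 2·(6t) + 24 = 6(2t + 4), so 6 | c_{r+1}.
By induction, 6 | c_m for all m ≥ 0.

6 | c_m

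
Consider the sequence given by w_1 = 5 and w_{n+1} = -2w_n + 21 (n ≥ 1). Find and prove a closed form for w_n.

Claim: w_n = (-2)^n + 7.

Base case: w_1 = 5, and (-2)^1 + 7 = -2 + 7 = 5.
Assume w_j = (-2)^j + 7 for some j ≥ 1.
Then w_{j+1} = -2w_j + 21 = -2·((-2)^j + 7) + 21 = -2·(-2)^j − 14 + 21 = (-2)^{j+1} + 7.
By induction, w_n = (-2)^n + 7 for all n ≥ 1.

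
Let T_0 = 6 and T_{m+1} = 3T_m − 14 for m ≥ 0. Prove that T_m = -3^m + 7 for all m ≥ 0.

Base case: T_0 = 6, and -3^0 + 7 = -1 + 7 = 6.
Assume T_r = -3^r + 7 for some r ≥ 0.
Then T_{r+1} = 3T_r − 14 = 3·(-3^r + 7) − 14 = -3^{r+1} + 21 − 14 = -3^{r+1} + 7.
So the formula holds for r+1, and by induction T_m = -3^m + 7 for all m ≥ 0.

T_m = -3^m + 7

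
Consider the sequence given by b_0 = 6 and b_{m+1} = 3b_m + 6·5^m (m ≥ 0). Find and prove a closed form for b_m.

Claim: b_m = 3·3^m + 3·5^m.

Base case: b_0 = 6, and 3·3^0 + 3·5^0 = 3 + 3 = 6.
Assume b_j = 3·3^j + 3·5^j for some j ≥ 0.
Then b_{j+1} = 3b_j + 6·5^j = 3·(3·3^j + 3·5^j) + 6·5^j = 3·3^{j+1} + 9·5^j + 6·5^j = 3·3^{j+1} + 15·5^j = 3·3^{j+1} + 3·5^{j+1}.
This completes the inductive step, so b_m = 3·3^m + 3·5^m for all m ≥ 0.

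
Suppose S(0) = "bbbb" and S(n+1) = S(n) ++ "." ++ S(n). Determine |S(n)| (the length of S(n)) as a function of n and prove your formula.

Claim: |S(n)| = 5·2^n − 1.

Base case: |S(0)| = 4, and 5·2^0 − 1 = 4.
Assume |S(r)| = 5·2^r − 1.
Then |S(r+1)| = |S(r)| + 1 + |S(r)| = 2|S(r)| + 1 = 2(5·2^r − 1) + 1 = 5·2^{r+1} − 2 + 1 = 5·2^{r+1} − 1.
Hence |S(n)| = 5·2^n − 1 for every n ≥ 0, by induction.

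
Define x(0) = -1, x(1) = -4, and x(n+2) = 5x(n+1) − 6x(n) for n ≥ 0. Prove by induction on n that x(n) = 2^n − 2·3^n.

Base cases: x(0) = -1 and 2^0 − 2·3^0 = -1; x(1) = -4 and 2^1 − 2·3^1 = -4.
Assume x(j) = 2^j − 2·3^j for all 0 ≤ j ≤ m, where m ≥ 1.
Then x(m+1) = 5x(m) − 6x(m−1) = 5·(2^m − 2·3^m) − 6·(2^{m−1} − 2·3^{m−1}) = (5·2 − 6)2^{m−1} − 2·(5·3 − 6)3^{m−1} = 4·2^{m−1} − 18·3^{m−1} = 2^{m+1} − 2·3^{m+1}.
Hence x(n) = 2^n − 2·3^n for every n ≥ 0, by strong induction.

x(n) = 2^n − 2·3^n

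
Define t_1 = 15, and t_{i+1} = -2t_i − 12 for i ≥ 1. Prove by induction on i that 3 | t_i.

Base case: t_1 = 15 = 3·5, so 3 | t_1.
Assume 3 | t_j, so t_j = 3s for some integer s.
Then t_{j+1} = -2t_j − 12 = -2·(3s) − 12 = 3(-2s − 4), so 3 | t_{j+1}.
So the property holds for j+1, and by induction 3 | t_i for all i ≥ 1.

3 | t_i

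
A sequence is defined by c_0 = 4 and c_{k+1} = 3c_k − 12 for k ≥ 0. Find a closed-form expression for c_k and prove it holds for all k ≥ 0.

Claim: c_k = -2·3^k + 6.

Base case: c_0 = 4, and -2·3^0 + 6 = -2 + 6 = 4.
Assume c_j = -2·3^j + 6 for some j ≥ 0.
Then c_{j+1} = 3c_j − 12 = 3·(-2·3^j + 6) − 12 = -6·3^j + 18 − 12 = -2·3^{j+1} + 6.
This completes the inductive step, so c_k = -2·3^k + 6 for all k ≥ 0.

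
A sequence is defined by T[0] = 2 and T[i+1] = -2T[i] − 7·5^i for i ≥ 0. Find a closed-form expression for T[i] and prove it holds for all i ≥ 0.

Claim: T[i] = 3·(-2)^i − 5^i.

Base case: T[0] = 2, and 3·(-2)^0 − 5^0 = 3 − 1 = 2.
Assume T[j] = 3·(-2)^j − 5^j for some j ≥ 0.
Then T[j+1] = -2T[j] − 7·5^j = -2·(3·(-2)^j − 5^j) − 7·5^j = 3·(-2)^{j+1} + 2·5^j − 7·5^j = 3·(-2)^{j+1} − 5·5^j = 3·(-2)^{j+1} − 5^{j+1}.
By induction, T[i] = 3·(-2)^i − 5^i for all i ≥ 0.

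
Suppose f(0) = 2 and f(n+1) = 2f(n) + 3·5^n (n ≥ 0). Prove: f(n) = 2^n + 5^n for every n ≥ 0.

Base case: f(0) = 2, and 2^0 + 5^0 = 1 + 1 = 2.
Assume f(r) = 2^r + 5^r for some r ≥ 0.
Then f(r+1) = 2f(r) + 3·5^r = 2·(2^r + 5^r) + 3·5^r = 2^{r+1} + 2·5^r + 3·5^r = 2^{r+1} + 5·5^r = 2^{r+1} + 5^{r+1}.
By induction, f(n) = 2^n + 5^n for all n ≥ 0.

f(n) = 2^n + 5^n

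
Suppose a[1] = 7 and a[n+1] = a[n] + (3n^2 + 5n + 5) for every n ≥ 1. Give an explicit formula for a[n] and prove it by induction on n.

Claim: a[n] = n^3 + n^2 + 3n + 2.

Base case: a[1] = 7, and 1^3 + 1^2 + 3·1 + 2 = 7.
Assume a[j] = j^3 + j^2 + 3j + 2.
Then a[j+1] = a[j] + (3j^2 + 5j + 5) = (j^3 + j^2 + 3j + 2) + (3j^2 + 5j + 5) = j^3 + 4j^2 + 8j + 7,
and (j+1)^3 + (j+1)^2 + 3·(j+1) + 2 = j^3 + 4j^2 + 8j + 7.
This completes the inductive step, so a[n] = n^3 + n^2 + 3n + 2 for all n ≥ 1.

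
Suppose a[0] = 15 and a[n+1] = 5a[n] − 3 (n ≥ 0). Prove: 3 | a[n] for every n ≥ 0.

Base case: a[0] = 15 = 3·5, so 3 | a[0].
Assume 3 | a[j], so a[j] = 3t for some integer t.
Then a[j+1] = 5a[j] − 3 = 5·(3t) − 3 = 3(5t − 1), so 3 | a[j+1].
So the property holds for j+1, and by induction 3 | a[n] for all n ≥ 0.

3 | a[n]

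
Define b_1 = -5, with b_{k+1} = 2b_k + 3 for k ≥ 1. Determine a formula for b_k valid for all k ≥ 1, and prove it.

Claim: b_k = -2^k − 3.

Base case: b_1 = -5, and -2^1 − 3 = -2 − 3 = -5.
Assume b_j = -2^j − 3 for some j ≥ 1.
Then b_{j+1} = 2b_j + 3 = 2·(-2^j − 3) + 3 = -2^{j+1} − 6 + 3 = -2^{j+1} − 3.
This completes the inductive step, so b_k = -2^k − 3 for all k ≥ 1.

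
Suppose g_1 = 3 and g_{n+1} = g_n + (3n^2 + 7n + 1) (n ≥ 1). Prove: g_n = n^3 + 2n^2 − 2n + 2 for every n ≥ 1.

Base case: g_1 = 3, and 1^3 + 2·1^2 − 2·1 + 2 = 3.
Assume g_m = m^3 + 2m^2 − 2m + 2.
Then g_{m+1} = g_m + (3m^2 + 7m + 1) = (m^3 + 2m^2 − 2m + 2) + (3m^2 + 7m + 1) = m^3 + 5m^2 + 5m + 3,
and (m+1)^3 + 2·(m+1)^2 − 2·(m+1) + 2 = m^3 + 5m^2 + 5m + 3.
Hence g_n = n^3 + 2n^2 − 2n + 2 for every n ≥ 1, by induction.

g_n = n^3 + 2n^2 − 2n + 2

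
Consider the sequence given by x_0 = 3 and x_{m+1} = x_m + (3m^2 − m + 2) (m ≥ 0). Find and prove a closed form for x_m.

Claim: x_m = m^3 − 2m^2 + 3m + 3.

Base case: x_0 = 3, and 0^3 − 2·0^2 + 3·0 + 3 = 3.
Assume x_r = r^3 − 2r^2 + 3r + 3.
Then x_{r+1} = x_r + (3r^2 − r + 2) = (r^3 − 2r^2 + 3r + 3) + (3r^2 − r + 2) = r^3 + r^2 + 2r + 5,
and (r+1)^3 − 2·(r+1)^2 + 3·(r+1) + 3 = r^3 + r^2 + 2r + 5.
By induction, x_m = m^3 − 2m^2 + 3m + 3 for all m ≥ 0.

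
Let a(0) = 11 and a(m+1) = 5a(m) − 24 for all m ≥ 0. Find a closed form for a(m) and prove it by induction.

Claim: a(m) = 5^{m+1} + 6.

Base case: a(0) = 11, and 5^{0+1} + 6 = 5 + 6 = 11.
Assume a(r) = 5^{r+1} + 6 for some r ≥ 0.
Then a(r+1) = 5a(r) − 24 = 5·(5^{r+1} + 6) − 24 = 5^{r+2} + 30 − 24 = 5^{r+2} + 6.
Hence a(m) = 5^{m+1} + 6 for every m ≥ 0, by induction.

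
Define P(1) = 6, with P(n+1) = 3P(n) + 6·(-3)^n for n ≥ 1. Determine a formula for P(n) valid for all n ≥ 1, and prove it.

Claim: P(n) = 3^n − (-3)^n.

Base case: P(1) = 6, and 3^1 − (-3)^1 = 3 + 3 = 6.
Assume P(j) = 3^j − (-3)^j for some j ≥ 1.
Then P(j+1) = 3P(j) + 6·(-3)^j = 3·(3^j − (-3)^j) + 6·(-3)^j = 3^{j+1} − 3·(-3)^j + 6·(-3)^j = 3^{j+1} + 3·(-3)^j = 3^{j+1} − (-3)^{j+1}.
By induction, P(n) = 3^n − (-3)^n for all n ≥ 1.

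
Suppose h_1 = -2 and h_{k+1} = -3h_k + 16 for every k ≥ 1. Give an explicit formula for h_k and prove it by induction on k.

Claim: h_k = 2·(-3)^k + 4.

Base case: h_1 = -2, and 2·(-3)^1 + 4 = -6 + 4 = -2.
Assume h_r = 2·(-3)^r + 4 for some r ≥ 1.
Then h_{r+1} = -3h_r + 16 = -3·(2·(-3)^r + 4) + 16 = -6·(-3)^r − 12 + 16 = 2·(-3)^{r+1} + 4.
This completes the inductive step, so h_k = 2·(-3)^k + 4 for all k ≥ 1.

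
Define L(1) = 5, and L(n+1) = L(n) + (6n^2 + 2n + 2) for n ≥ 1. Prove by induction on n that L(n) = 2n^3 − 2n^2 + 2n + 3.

Base case: L(1) = 5, and 2·1^3 − 2·1^2 + 2·1 + 3 = 5.
Assume L(j) = 2j^3 − 2j^2 + 2j + 3.
Then L(j+1) = L(j) + (6j^2 + 2j + 2) = (2j^3 − 2j^2 + 2j + 3) + (6j^2 + 2j + 2) = 2j^3 + 4j^2 + 4j + 5,
and 2·(j+1)^3 − 2·(j+1)^2 + 2·(j+1) + 3 = 2j^3 + 4j^2 + 4j + 5.
By induction, L(n) = 2n^3 − 2n^2 + 2n + 3 for all n ≥ 1.

L(n) = 2n^3 − 2n^2 + 2n + 3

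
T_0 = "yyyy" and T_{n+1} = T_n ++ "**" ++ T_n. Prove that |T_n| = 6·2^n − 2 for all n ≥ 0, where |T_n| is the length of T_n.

Base case: |T_0| = 4, and 6·2^0 − 2 = 4.
Assume |T_r| = 6·2^r − 2.
Then |T_{r+1}| = |T_r| + 2 + |T_r| = 2|T_r| + 2 = 2(6·2^r − 2) + 2 = 6·2^{r+1} − 4 + 2 = 6·2^{r+1} − 2.
Hence |T_n| = 6·2^n − 2 for every n ≥ 0, by induction.

|T_n| = 6·2^n − 2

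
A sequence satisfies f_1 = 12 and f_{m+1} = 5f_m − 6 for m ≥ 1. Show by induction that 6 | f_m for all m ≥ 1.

Base case: f_1 = 12 = 6·2, so 6 | f_1.
Assume 6 | f_j, so f_j = 6t for some integer t.
Then f_{j+1} = 5f_j − 6 = 5·(6t) − 6 = 6(5t − 1), so 6 | f_{j+1}.
Hence 6 | f_m for every m ≥ 1, by induction.

6 | f_m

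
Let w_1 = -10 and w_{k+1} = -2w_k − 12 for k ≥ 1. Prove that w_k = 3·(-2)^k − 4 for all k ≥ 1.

Base case: w_1 = -10, and 3·(-2)^1 − 4 = -6 − 4 = -10.
Assume w_j = 3·(-2)^j − 4 for some j ≥ 1.
Then w_{j+1} = -2w_j − 12 = -2·(3·(-2)^j − 4) − 12 = -6·(-2)^j + 8 − 12 = 3·(-2)^{j+1} − 4.
This completes the inductive step, so w_k = 3·(-2)^k − 4 for all k ≥ 1.

w_k = 3·(-2)^k − 4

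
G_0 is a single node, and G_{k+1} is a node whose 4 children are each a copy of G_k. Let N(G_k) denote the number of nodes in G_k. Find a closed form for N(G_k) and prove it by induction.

Claim: N(G_k) = (4^{k+1} − 1)/3.

Base case: N(G_0) = 1, and (4^{0+1} − 1)/3 = 1.
Assume N(G_m) = (4^{m+1} − 1)/3.
Then N(G_{m+1}) = 1 + 4N(G_m) = 1 + 4·(4^{m+1} − 1)/3 = 1 + (4^{m+2} − 4)/3 = (3 + 4^{m+2} − 4)/3 = (4^{m+2} − 1)/3.
By induction, N(G_k) = (4^{k+1} − 1)/3 for all k ≥ 0.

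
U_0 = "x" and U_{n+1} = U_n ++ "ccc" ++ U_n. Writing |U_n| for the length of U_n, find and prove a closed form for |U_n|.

Claim: |U_n| = 2^{n+2} − 3.

Base case: |U_0| = 1, and 2^{0+2} − 3 = 1.
Assume |U_m| = 2^{m+2} − 3.
Then |U_{m+1}| = |U_m| + 3 + |U_m| = 2|U_m| + 3 = 2(2^{m+2} − 3) + 3 = 2^{m+3} − 6 + 3 = 2^{m+3} − 3.
So the formula holds for m+1, and by induction |U_n| = 2^{n+2} − 3 for all n ≥ 0.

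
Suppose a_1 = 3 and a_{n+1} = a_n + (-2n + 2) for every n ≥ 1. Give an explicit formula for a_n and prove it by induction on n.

Claim: a_n = -n^2 + 3n + 1.

Base case: a_1 = 3, and -1^2 + 3·1 + 1 = 3.
Assume a_j = -j^2 + 3j + 1.
Then a_{j+1} = a_j + (-2j + 2) = (-j^2 + 3j + 1) + (-2j + 2) = -j^2 + j + 3,
and -(j+1)^2 + 3·(j+1) + 1 = -j^2 + j + 3.
By induction, a_n = -n^2 + 3n + 1 for all n ≥ 1.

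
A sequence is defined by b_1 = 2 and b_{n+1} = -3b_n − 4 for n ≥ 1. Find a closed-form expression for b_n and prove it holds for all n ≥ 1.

Claim: b_n = -(-3)^n − 1.

Base case: b_1 = 2, and -(-3)^1 − 1 = 3 − 1 = 2.
Assume b_j = -(-3)^j − 1 for some j ≥ 1.
Then b_{j+1} = -3b_j − 4 = -3·(-(-3)^j − 1) − 4 = 3·(-3)^j + 3 − 4 = -(-3)^{j+1} − 1.
By induction, b_n = -(-3)^n − 1 for all n ≥ 1.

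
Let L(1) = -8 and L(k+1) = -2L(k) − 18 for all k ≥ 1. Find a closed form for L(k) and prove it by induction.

Claim: L(k) = (-2)^k − 6.

Base case: L(1) = -8, and (-2)^1 − 6 = -2 − 6 = -8.
Assume L(m) = (-2)^m − 6 for some m ≥ 1.
Then L(m+1) = -2L(m) − 18 = -2·((-2)^m − 6) − 18 = -2·(-2)^m + 12 − 18 = (-2)^{m+1} − 6.
By induction, L(k) = (-2)^k − 6 for all k ≥ 1.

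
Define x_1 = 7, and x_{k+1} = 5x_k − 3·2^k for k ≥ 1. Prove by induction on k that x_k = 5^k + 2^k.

Base case: x_1 = 7, and 5^1 + 2^1 = 5 + 2 = 7.
Assume x_j = 5^j + 2^j for some j ≥ 1.
Then x_{j+1} = 5x_j − 3·2^j = 5·(5^j + 2^j) − 3·2^j = 5^{j+1} + 5·2^j − 3·2^j = 5^{j+1} + 2·2^j = 5^{j+1} + 2^{j+1}.
By induction, x_k = 5^k + 2^k for all k ≥ 1.

x_k = 5^k + 2^k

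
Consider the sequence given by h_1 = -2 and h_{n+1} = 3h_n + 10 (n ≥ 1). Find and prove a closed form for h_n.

Claim: h_n = 3^n − 5.

Base case: h_1 = -2, and 3^1 − 5 = 3 − 5 = -2.
Assume h_k = 3^k − 5 for some k ≥ 1.
Then h_{k+1} = 3h_k + 10 = 3·(3^k − 5) + 10 = 3^{k+1} − 15 + 10 = 3^{k+1} − 5.
Hence h_n = 3^n − 5 for every n ≥ 1, by induction.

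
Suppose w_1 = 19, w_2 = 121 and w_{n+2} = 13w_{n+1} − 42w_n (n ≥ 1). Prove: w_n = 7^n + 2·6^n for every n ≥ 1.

Base cases: w_1 = 19 and 7^1 + 2·6^1 = 19; w_2 = 121 and 7^2 + 2·6^2 = 121.
Assume w_i = 7^i + 2·6^i for all 1 ≤ i ≤ j, where j ≥ 2.
Then w_{j+1} = 13w_j − 42w_{j−1} = 13·(7^j + 2·6^j) − 42·(7^{j−1} + 2·6^{j−1}) = (13·7 − 42)7^{j−1} + 2·(13·6 − 42)6^{j−1} = 49·7^{j−1} + 72·6^{j−1} = 7^{j+1} + 2·6^{j+1}.
So the formula holds for j+1, and by strong induction w_n = 7^n + 2·6^n for all n ≥ 1.

w_n = 7^n + 2·6^n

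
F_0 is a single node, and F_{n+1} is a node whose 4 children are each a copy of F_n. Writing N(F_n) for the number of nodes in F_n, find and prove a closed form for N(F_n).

Claim: N(F_n) = (4^{n+1} − 1)/3.

Base case: N(F_0) = 1, and (4^{0+1} − 1)/3 = 1.
Assume N(F_j) = (4^{j+1} − 1)/3.
Then N(F_{j+1}) = 1 + 4N(F_j) = 1 + 4·(4^{j+1} − 1)/3 = 1 + (4^{j+2} − 4)/3 = (3 + 4^{j+2} − 4)/3 = (4^{j+2} − 1)/3.
Hence N(F_n) = (4^{n+1} − 1)/3 for every n ≥ 0, by induction.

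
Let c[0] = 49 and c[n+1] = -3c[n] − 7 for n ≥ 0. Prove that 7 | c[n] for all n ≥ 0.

Base case: c[0] = 49 = 7·7, so 7 | c[0].
Assume 7 | c[k], so c[k] = 7t for some integer t.
Then c[k+1] = -3c[k] − 7 = -3·(7t) − 7 = 7(-3t − 1), so 7 | c[k+1].
By induction, 7 | c[n] for all n ≥ 0.

7 | c[n]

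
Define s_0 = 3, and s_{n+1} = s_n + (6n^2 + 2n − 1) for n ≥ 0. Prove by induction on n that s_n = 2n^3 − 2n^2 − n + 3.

Base case: s_0 = 3, and 2·0^3 − 2·0^2 − 0 + 3 = 3.
Assume s_m = 2m^3 − 2m^2 − m + 3.
Then s_{m+1} = s_m + (6m^2 + 2m − 1) = (2m^3 − 2m^2 − m + 3) + (6m^2 + 2m − 1) = 2m^3 + 4m^2 + m + 2,
and 2·(m+1)^3 − 2·(m+1)^2 − (m+1) + 3 = 2m^3 + 4m^2 + m + 2.
By induction, s_n = 2n^3 − 2n^2 − n + 3 for all n ≥ 0.

s_n = 2n^3 − 2n^2 − n + 3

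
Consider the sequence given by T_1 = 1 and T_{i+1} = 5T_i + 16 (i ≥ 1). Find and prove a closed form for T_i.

Claim: T_i = 5^i − 4.

Base case: T_1 = 1, and 5^1 − 4 = 5 − 4 = 1.
Assume T_k = 5^k − 4 for some k ≥ 1.
Then T_{k+1} = 5T_k + 16 = 5·(5^k − 4) + 16 = 5^{k+1} − 20 + 16 = 5^{k+1} − 4.
By induction, T_i = 5^i − 4 for all i ≥ 1.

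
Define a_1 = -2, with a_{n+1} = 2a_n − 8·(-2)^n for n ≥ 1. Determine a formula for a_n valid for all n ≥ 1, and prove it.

Claim: a_n = 2^n + 2·(-2)^n.

Base case: a_1 = -2, and 2^1 + 2·(-2)^1 = 2 − 4 = -2.
Assume a_k = 2^k + 2·(-2)^k for some k ≥ 1.
Then a_{k+1} = 2a_k − 8·(-2)^k = 2·(2^k + 2·(-2)^k) − 8·(-2)^k = 2^{k+1} + 4·(-2)^k − 8·(-2)^k = 2^{k+1} − 4·(-2)^k = 2^{k+1} + 2·(-2)^{k+1}.
So the formula holds for k+1, and by induction a_n = 2^n + 2·(-2)^n for all n ≥ 1.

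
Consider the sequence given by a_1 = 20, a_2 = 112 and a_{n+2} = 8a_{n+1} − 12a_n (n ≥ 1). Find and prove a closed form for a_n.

Claim: a_n = 3·6^n + 2^n.

Base cases: a_1 = 20 and 3·6^1 + 2^1 = 20; a_2 = 112 and 3·6^2 + 2^2 = 112.
Assume a_i = 3·6^i + 2^i for all 1 ≤ i ≤ j, where j ≥ 2.
Then a_{j+1} = 8a_j − 12a_{j−1} = 8·(3·6^j + 2^j) − 12·(3·6^{j−1} + 2^{j−1}) = 3·(8·6 − 12)6^{j−1} + (8·2 − 12)2^{j−1} = 108·6^{j−1} + 4·2^{j−1} = 3·6^{j+1} + 2^{j+1}.
This completes the inductive step, so a_n = 3·6^n + 2^n for all n ≥ 1.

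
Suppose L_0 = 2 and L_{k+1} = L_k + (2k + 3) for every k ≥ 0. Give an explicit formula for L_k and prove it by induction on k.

Claim: L_k = k^2 + 2k + 2.

Base case: L_0 = 2, and 0^2 + 2·0 + 2 = 2.
Assume L_r = r^2 + 2r + 2.
Then L_{r+1} = L_r + (2r + 3) = (r^2 + 2r + 2) + (2r + 3) = r^2 + 4r + 5,
and (r+1)^2 + 2·(r+1) + 2 = r^2 + 4r + 5.
By induction, L_k = k^2 + 2k + 2 for all k ≥ 0.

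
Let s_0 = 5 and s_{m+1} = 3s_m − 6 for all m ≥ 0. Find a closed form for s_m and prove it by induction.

Claim: s_m = 2·3^m + 3.

Base case: s_0 = 5, and 2·3^0 + 3 = 2 + 3 = 5.
Assume s_j = 2·3^j + 3 for some j ≥ 0.
Then s_{j+1} = 3s_j − 6 = 3·(2·3^j + 3) − 6 = 6·3^j + 9 − 6 = 2·3^{j+1} + 3.
By induction, s_m = 2·3^m + 3 for all m ≥ 0.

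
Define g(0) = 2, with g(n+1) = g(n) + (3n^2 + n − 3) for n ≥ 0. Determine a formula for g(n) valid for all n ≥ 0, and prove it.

Claim: g(n) = n^3 − n^2 − 3n + 2.

Base case: g(0) = 2, and 0^3 − 0^2 − 3·0 + 2 = 2.
Assume g(j) = j^3 − j^2 − 3j + 2.
Then g(j+1) = g(j) + (3j^2 + j − 3) = (j^3 − j^2 − 3j + 2) + (3j^2 + j − 3) = j^3 + 2j^2 − 2j − 1,
and (j+1)^3 − (j+1)^2 − 3·(j+1) + 2 = j^3 + 2j^2 − 2j − 1.
This completes the inductive step, so g(n) = n^3 − n^2 − 3n + 2 for all n ≥ 0.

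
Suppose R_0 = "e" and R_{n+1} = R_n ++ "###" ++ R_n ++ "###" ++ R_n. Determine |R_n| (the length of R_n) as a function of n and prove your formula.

Claim: |R_n| = 4·3^n − 3.

Base case: |R_0| = 1, and 4·3^0 − 3 = 1.
Assume |R_r| = 4·3^r − 3.
Then |R_{r+1}| = 3|R_r| + 6 = 3(4·3^r − 3) + 6 = 4·3^{r+1} − 9 + 6 = 4·3^{r+1} − 3.
By induction, |R_n| = 4·3^n − 3 for all n ≥ 0.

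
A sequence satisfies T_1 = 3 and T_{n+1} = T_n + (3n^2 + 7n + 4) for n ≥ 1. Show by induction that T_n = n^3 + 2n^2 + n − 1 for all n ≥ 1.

Base case: T_1 = 3, and 1^3 + 2·1^2 + 1 − 1 = 3.
Assume T_m = m^3 + 2m^2 + m − 1.
Then T_{m+1} = T_m + (3m^2 + 7m + 4) = (m^3 + 2m^2 + m − 1) + (3m^2 + 7m + 4) = m^3 + 5m^2 + 8m + 3,
and (m+1)^3 + 2·(m+1)^2 + (m+1) − 1 = m^3 + 5m^2 + 8m + 3.
Hence T_n = n^3 + 2n^2 + n − 1 for every n ≥ 1, by induction.

T_n = n^3 + 2n^2 + n − 1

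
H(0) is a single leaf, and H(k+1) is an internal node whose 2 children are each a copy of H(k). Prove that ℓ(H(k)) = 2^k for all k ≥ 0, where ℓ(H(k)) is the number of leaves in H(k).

Base case: ℓ(H(0)) = 1, and 2^0 = 1.
Assume ℓ(H(r)) = 2^r.
Then ℓ(H(r+1)) = 2·ℓ(H(r)) = 2·2^r = 2^{r+1}.
Hence ℓ(H(k)) = 2^k for every k ≥ 0, by induction.

ℓ(H(k)) = 2^k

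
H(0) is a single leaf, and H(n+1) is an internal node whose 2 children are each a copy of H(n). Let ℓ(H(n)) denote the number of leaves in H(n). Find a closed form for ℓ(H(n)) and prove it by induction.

Claim: ℓ(H(n)) = 2^n.

Base case: ℓ(H(0)) = 1, and 2^0 = 1.
Assume ℓ(H(j)) = 2^j.
Then ℓ(H(j+1)) = 2·ℓ(H(j)) = 2·2^j = 2^{j+1}.
By induction, ℓ(H(n)) = 2^n for all n ≥ 0.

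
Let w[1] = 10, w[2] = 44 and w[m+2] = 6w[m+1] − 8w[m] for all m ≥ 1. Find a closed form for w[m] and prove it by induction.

Claim: w[m] = 3·4^m − 2^m.

Base cases: w[1] = 10 and 3·4^1 − 2^1 = 10; w[2] = 44 and 3·4^2 − 2^2 = 44.
Assume w[j] = 3·4^j − 2^j for all 1 ≤ j ≤ r, where r ≥ 2.
Then w[r+1] = 6w[r] − 8w[r−1] = 6·(3·4^r − 2^r) − 8·(3·4^{r−1} − 2^{r−1}) = 3·(6·4 − 8)4^{r−1} − (6·2 − 8)2^{r−1} = 48·4^{r−1} − 4·2^{r−1} = 3·4^{r+1} − 2^{r+1}.
Hence w[m] = 3·4^m − 2^m for every m ≥ 1, by strong induction.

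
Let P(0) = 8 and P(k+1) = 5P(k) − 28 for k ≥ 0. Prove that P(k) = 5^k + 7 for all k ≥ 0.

Base case: P(0) = 8, and 5^0 + 7 = 1 + 7 = 8.
Assume P(r) = 5^r + 7 for some r ≥ 0.
Then P(r+1) = 5P(r) − 28 = 5·(5^r + 7) − 28 = 5^{r+1} + 35 − 28 = 5^{r+1} + 7.
This completes the inductive step, so P(k) = 5^k + 7 for all k ≥ 0.

P(k) = 5^k + 7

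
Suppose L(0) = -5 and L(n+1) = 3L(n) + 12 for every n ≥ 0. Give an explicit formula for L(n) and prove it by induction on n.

Claim: L(n) = 3^n − 6.

Base case: L(0) = -5, and 3^0 − 6 = 1 − 6 = -5.
Assume L(j) = 3^j − 6 for some j ≥ 0.
Then L(j+1) = 3L(j) + 12 = 3·(3^j − 6) + 12 = 3^{j+1} − 18 + 12 = 3^{j+1} − 6.
Hence L(n) = 3^n − 6 for every n ≥ 0, by induction.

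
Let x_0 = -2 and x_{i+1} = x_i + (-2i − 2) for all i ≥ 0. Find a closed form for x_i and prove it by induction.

Claim: x_i = -i^2 − i − 2.

Base case: x_0 = -2, and -0^2 − 0 − 2 = -2.
Assume x_r = -r^2 − r − 2.
Then x_{r+1} = x_r + (-2r − 2) = (-r^2 − r − 2) + (-2r − 2) = -r^2 − 3r − 4,
and -(r+1)^2 − (r+1) − 2 = -r^2 − 3r − 4.
By induction, x_i = -i^2 − i − 2 for all i ≥ 0.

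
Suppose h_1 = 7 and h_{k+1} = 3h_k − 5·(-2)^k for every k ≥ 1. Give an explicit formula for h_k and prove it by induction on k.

Claim: h_k = 3·3^k + (-2)^k.

Base case: h_1 = 7, and 3·3^1 + (-2)^1 = 9 − 2 = 7.
Assume h_m = 3·3^m + (-2)^m for some m ≥ 1.
Then h_{m+1} = 3h_m − 5·(-2)^m = 3·(3·3^m + (-2)^m) − 5·(-2)^m = 3·3^{m+1} + 3·(-2)^m − 5·(-2)^m = 3·3^{m+1} − 2·(-2)^m = 3·3^{m+1} + (-2)^{m+1}.
Hence h_k = 3·3^k + (-2)^k for every k ≥ 1, by induction.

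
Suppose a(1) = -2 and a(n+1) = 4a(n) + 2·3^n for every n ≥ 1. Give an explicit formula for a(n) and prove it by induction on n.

Claim: a(n) = 4^n − 2·3^n.

Base case: a(1) = -2, and 4^1 − 2·3^1 = 4 − 6 = -2.
Assume a(k) = 4^k − 2·3^k for some k ≥ 1.
Then a(k+1) = 4a(k) + 2·3^k = 4·(4^k − 2·3^k) + 2·3^k = 4^{k+1} − 8·3^k + 2·3^k = 4^{k+1} − 6·3^k = 4^{k+1} − 2·3^{k+1}.
Hence a(n) = 4^n − 2·3^n for every n ≥ 1, by induction.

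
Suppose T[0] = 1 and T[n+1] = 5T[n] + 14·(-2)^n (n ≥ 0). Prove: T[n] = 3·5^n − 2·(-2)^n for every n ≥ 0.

Base case: T[0] = 1, and 3·5^0 − 2·(-2)^0 = 3 − 2 = 1.
Assume T[k] = 3·5^k − 2·(-2)^k for some k ≥ 0.
Then T[k+1] = 5T[k] + 14·(-2)^k = 5·(3·5^k − 2·(-2)^k) + 14·(-2)^k = 3·5^{k+1} − 10·(-2)^k + 14·(-2)^k = 3·5^{k+1} + 4·(-2)^k = 3·5^{k+1} − 2·(-2)^{k+1}.
Hence T[n] = 3·5^n − 2·(-2)^n for every n ≥ 0, by induction.

T[n] = 3·5^n − 2·(-2)^n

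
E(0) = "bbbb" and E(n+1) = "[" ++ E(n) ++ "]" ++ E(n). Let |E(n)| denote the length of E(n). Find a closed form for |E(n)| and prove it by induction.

Claim: |E(n)| = 6·2^n − 2.

Base case: |E(0)| = 4, and 6·2^0 − 2 = 4.
Assume |E(r)| = 6·2^r − 2.
Then |E(r+1)| = 1 + |E(r)| + 1 + |E(r)| = 2|E(r)| + 2 = 2(6·2^r − 2) + 2 = 6·2^{r+1} − 4 + 2 = 6·2^{r+1} − 2.
This completes the inductive step, so |E(n)| = 6·2^n − 2 for all n ≥ 0.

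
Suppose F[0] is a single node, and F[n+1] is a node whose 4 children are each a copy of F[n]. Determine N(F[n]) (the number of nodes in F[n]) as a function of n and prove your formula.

Claim: N(F[n]) = (4^{n+1} − 1)/3.

Base case: N(F[0]) = 1, and (4^{0+1} − 1)/3 = 1.
Assume N(F[j]) = (4^{j+1} − 1)/3.
Then N(F[j+1]) = 1 + 4N(F[j]) = 1 + 4·(4^{j+1} − 1)/3 = 1 + (4^{j+2} − 4)/3 = (3 + 4^{j+2} − 4)/3 = (4^{j+2} − 1)/3.
By induction, N(F[n]) = (4^{n+1} − 1)/3 for all n ≥ 0.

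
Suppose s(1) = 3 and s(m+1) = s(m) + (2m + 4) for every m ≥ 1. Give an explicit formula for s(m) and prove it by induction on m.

Claim: s(m) = m^2 + 3m − 1.

Base case: s(1) = 3, and 1^2 + 3·1 − 1 = 3.
Assume s(j) = j^2 + 3j − 1.
Then s(j+1) = s(j) + (2j + 4) = (j^2 + 3j − 1) + (2j + 4) = j^2 + 5j + 3,
and (j+1)^2 + 3·(j+1) − 1 = j^2 + 5j + 3.
This completes the inductive step, so s(m) = m^2 + 3m − 1 for all m ≥ 1.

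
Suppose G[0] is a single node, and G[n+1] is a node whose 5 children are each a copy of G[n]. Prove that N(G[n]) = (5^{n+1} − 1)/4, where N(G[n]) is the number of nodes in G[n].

Base case: N(G[0]) = 1, and (5^{0+1} − 1)/4 = 1.
Assume N(G[r]) = (5^{r+1} − 1)/4.
Then N(G[r+1]) = 1 + 5N(G[r]) = 1 + 5·(5^{r+1} − 1)/4 = 1 + (5^{r+2} − 5)/4 = (4 + 5^{r+2} − 5)/4 = (5^{r+2} − 1)/4.
Hence N(G[n]) = (5^{n+1} − 1)/4 for every n ≥ 0, by induction.

N(G[n]) = (5^{n+1} − 1)/4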